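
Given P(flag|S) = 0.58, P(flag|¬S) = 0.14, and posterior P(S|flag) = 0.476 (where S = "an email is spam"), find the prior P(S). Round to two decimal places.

Bayes' rule in odds form gives O(S|E) = O(S)·[P(E|S)/P(E|¬S)], hence O(S) = O(S|E)/LR.
Posterior odds = 0.476/(1−0.476) = 0.9084. LR = 0.58/0.14 = 4.1429.
Prior odds = 0.9084/4.1429 = 0.2193, so P(S) = 0.2193/(1+0.2193) ≈ 0.18.

P(S) = 0.18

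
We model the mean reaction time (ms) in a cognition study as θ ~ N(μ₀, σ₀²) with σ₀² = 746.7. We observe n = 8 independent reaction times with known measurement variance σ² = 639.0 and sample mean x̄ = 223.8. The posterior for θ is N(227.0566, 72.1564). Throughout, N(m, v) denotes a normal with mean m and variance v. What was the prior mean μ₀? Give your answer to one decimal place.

With known observation variance, the Normal–Normal posterior has precision τ_n = τ₀ + n/σ² and mean μ_n = (τ₀μ₀ + (n/σ²)x̄)/τ_n.
Here τ₀ = 1/746.7 = 0.001339 and τ_data = 8/639.0 = 0.012520, so τ_n = 0.013859.
Rearranging for μ₀: μ₀ = (μ_n·τ_n − τ_data·x̄)/τ₀ = (227.0566·0.013859 − 0.012520·223.8) / 0.001339 = 0.344801/0.001339 ≈ 257.5.

μ₀ = 257.5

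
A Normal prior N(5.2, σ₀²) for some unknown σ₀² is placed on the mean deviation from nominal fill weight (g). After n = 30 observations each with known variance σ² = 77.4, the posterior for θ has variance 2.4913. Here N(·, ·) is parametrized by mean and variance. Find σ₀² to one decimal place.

σ₀² = 72.5

For the Normal–Normal model with known σ², precisions add: τ_n = τ₀ + n/σ².
So 1/σ₀² = 1/2.4913 − 30/77.4 = 0.401397 − 0.387597 = 0.013800.
Hence σ₀² = 1/0.013800 ≈ 72.5.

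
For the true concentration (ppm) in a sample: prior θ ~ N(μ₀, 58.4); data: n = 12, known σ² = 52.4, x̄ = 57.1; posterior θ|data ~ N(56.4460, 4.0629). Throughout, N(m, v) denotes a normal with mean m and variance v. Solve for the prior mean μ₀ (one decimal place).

With known observation variance, the Normal–Normal posterior has precision τ_n = τ₀ + n/σ² and mean μ_n = (τ₀μ₀ + (n/σ²)x̄)/τ_n.
Here τ₀ = 1/58.4 = 0.017123 and τ_data = 12/52.4 = 0.229008, so τ_n = 0.246131.
Rearranging for μ₀: μ₀ = (μ_n·τ_n − τ_data·x̄)/τ₀ = (56.4460·0.246131 − 0.229008·57.1) / 0.017123 = 0.816754/0.017123 ≈ 47.7.

μ₀ = 47.7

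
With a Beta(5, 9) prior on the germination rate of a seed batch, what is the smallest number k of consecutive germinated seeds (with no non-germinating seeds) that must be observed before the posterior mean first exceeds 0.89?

k = 68

After k germinated seeds and 0 non-germinating seeds the posterior is Beta(5+k, 9), with mean (5+k)/(5+9+k).
Set (5+k)/(14+k) > 0.89 and solve: k > (0.89·14 − 5)/(1 − 0.89) = 67.818.
The smallest integer exceeding 67.818 is 68, and checking k=68: (73)/(82) = 0.8902 > 0.89.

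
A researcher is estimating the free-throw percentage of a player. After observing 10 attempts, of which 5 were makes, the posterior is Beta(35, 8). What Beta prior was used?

Under Beta–binomial conjugacy the posterior parameters are (α+s, β+f).
So α = 35 − 5 = 30 and β = 8 − 5 = 3.

Beta(30, 3)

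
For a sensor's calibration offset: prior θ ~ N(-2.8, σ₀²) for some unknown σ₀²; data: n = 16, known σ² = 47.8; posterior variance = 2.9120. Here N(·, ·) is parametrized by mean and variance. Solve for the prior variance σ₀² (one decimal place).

For the Normal–Normal model with known σ², precisions add: τ_n = τ₀ + n/σ².
So 1/σ₀² = 1/2.9120 − 16/47.8 = 0.343407 − 0.334728 = 0.008679.
Hence σ₀² = 1/0.008679 ≈ 115.2.

σ₀² = 115.2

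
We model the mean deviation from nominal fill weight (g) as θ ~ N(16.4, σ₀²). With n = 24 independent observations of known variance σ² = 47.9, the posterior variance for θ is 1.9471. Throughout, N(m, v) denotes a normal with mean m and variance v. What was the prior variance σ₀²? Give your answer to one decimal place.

σ₀² = 79.7

For the Normal–Normal model with known σ², precisions add: τ_n = τ₀ + n/σ².
So 1/σ₀² = 1/1.9471 − 24/47.9 = 0.513584 − 0.501044 = 0.012540.
Hence σ₀² = 1/0.012540 ≈ 79.7.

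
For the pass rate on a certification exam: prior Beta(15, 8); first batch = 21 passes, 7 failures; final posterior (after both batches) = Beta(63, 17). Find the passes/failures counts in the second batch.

Because Beta–binomial updating is additive in the counts, the combined data contributed (α_post−α_prior, β_post−β_prior) successes and failures.
Total across both batches: 63−15=48 passes, 17−8=9 failures.
Subtract the first batch: 48−21=27 passes and 9−7=2 failures.

27 passes and 2 failures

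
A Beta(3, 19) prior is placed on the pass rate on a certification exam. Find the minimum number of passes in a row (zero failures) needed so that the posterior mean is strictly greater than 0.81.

After k passes and 0 failures the posterior is Beta(3+k, 19), with mean (3+k)/(3+19+k).
Set (3+k)/(22+k) > 0.81 and solve: k > (0.81·22 − 3)/(1 − 0.81) = 78.000.
The smallest integer exceeding 78.000 is 79, and checking k=79: (82)/(101) = 0.8119 > 0.81.

k = 79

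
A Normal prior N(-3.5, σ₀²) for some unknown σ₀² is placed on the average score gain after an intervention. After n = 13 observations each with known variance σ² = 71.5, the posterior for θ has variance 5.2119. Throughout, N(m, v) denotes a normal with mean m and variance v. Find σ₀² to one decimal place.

For the Normal–Normal model with known σ², precisions add: τ_n = τ₀ + n/σ².
So 1/σ₀² = 1/5.2119 − 13/71.5 = 0.191869 − 0.181818 = 0.010051.
Hence σ₀² = 1/0.010051 ≈ 99.5.

σ₀² = 99.5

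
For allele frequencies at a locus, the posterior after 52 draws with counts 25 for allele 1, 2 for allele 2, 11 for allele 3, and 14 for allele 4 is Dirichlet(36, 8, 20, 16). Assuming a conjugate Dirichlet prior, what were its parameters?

Dirichlet(11, 6, 9, 2)

For a Dirichlet(α) prior with multinomial counts c, the posterior is Dirichlet(α + c) componentwise.
Subtract each count from the matching posterior parameter: 36−25=11, 8−2=6, 20−11=9, 16−14=2.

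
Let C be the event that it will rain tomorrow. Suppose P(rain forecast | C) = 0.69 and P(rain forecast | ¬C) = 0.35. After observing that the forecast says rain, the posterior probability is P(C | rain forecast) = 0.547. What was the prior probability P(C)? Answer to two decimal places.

Bayes' rule in odds form gives O(C|E) = O(C)·[P(E|C)/P(E|¬C)], hence O(C) = O(C|E)/LR.
Posterior odds = 0.547/(1−0.547) = 1.2075. LR = 0.69/0.35 = 1.9714.
Prior odds = 1.2075/1.9714 = 0.6125, so P(C) = 0.6125/(1+0.6125) ≈ 0.38.

P(C) = 0.38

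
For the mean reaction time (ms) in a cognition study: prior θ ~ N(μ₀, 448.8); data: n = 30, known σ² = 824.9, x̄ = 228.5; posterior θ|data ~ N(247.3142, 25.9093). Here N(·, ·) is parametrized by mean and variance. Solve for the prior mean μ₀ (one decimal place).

μ₀ = 554.4

With known observation variance, the Normal–Normal posterior has precision τ_n = τ₀ + n/σ² and mean μ_n = (τ₀μ₀ + (n/σ²)x̄)/τ_n.
Here τ₀ = 1/448.8 = 0.002228 and τ_data = 30/824.9 = 0.036368, so τ_n = 0.038596.
Rearranging for μ₀: μ₀ = (μ_n·τ_n − τ_data·x̄)/τ₀ = (247.3142·0.038596 − 0.036368·228.5) / 0.002228 = 1.235251/0.002228 ≈ 554.4.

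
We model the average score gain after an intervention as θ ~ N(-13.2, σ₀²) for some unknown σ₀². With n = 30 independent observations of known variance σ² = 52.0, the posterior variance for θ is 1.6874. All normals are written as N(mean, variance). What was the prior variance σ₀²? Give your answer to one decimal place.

Posterior precision equals prior precision plus data precision: 1/σ_n² = 1/σ₀² + n/σ².
So 1/σ₀² = 1/1.6874 − 30/52.0 = 0.592628 − 0.576923 = 0.015705.
Hence σ₀² = 1/0.015705 ≈ 63.7.

σ₀² = 63.7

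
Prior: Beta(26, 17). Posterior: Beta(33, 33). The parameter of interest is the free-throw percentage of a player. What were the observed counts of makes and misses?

A Beta(α, β) prior with s successes and f failures in binomial data gives a Beta(α+s, β+f) posterior.
So s = 33 − 26 = 7 and f = 33 − 17 = 16.

7 makes and 16 misses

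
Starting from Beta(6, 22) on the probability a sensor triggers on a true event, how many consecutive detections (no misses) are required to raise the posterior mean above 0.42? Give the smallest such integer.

k = 10

After k detections and 0 misses the posterior is Beta(6+k, 22), with mean (6+k)/(6+22+k).
Set (6+k)/(28+k) > 0.42 and solve: k > (0.42·28 − 6)/(1 − 0.42) = 9.931.
The smallest integer exceeding 9.931 is 10.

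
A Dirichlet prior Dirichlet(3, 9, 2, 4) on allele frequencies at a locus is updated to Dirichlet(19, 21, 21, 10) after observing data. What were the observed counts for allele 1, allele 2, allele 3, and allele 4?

counts (16, 12, 19, 6)

For a Dirichlet(α) prior with multinomial counts c, the posterior is Dirichlet(α + c) componentwise.
Counts are posterior − prior componentwise: 19−3=16, 21−9=12, 21−2=19, 10−4=6.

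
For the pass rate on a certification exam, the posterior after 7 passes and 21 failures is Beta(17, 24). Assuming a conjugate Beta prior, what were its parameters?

Under Beta–binomial conjugacy the posterior parameters are (a+s, b+f).
So a = 17 − 7 = 10 and b = 24 − 21 = 3.

Beta(10, 3)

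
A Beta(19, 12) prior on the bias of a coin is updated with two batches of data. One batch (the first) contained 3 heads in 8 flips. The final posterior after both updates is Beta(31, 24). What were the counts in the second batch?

9 heads and 7 tails

Because Beta–binomial updating is additive in the counts, the combined data contributed (α_post−α_prior, β_post−β_prior) successes and failures.
Total across both batches: 31−19=12 heads, 24−12=12 tails.
Subtract the first batch: 12−3=9 heads and 12−5=7 tails.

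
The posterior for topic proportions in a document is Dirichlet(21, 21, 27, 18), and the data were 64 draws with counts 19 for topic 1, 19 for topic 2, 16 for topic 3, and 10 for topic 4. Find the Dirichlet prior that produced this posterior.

For a Dirichlet(α) prior with multinomial counts c, the posterior is Dirichlet(α + c) componentwise.
Subtract each count from the matching posterior parameter: 21−19=2, 21−19=2, 27−16=11, 18−10=8.

Dirichlet(2, 2, 11, 8)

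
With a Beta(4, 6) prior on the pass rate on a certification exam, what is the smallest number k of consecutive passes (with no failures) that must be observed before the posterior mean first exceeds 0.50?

After k passes and 0 failures the posterior is Beta(4+k, 6), with mean (4+k)/(4+6+k).
Set (4+k)/(10+k) > 0.50 and solve: k > (0.50·10 − 4)/(1 − 0.50) = 2.000.
The smallest integer exceeding 2.000 is 3.

k = 3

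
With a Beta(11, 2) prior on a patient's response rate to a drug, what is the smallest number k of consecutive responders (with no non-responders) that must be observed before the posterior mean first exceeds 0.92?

k = 13

After k responders and 0 non-responders the posterior is Beta(11+k, 2), with mean (11+k)/(11+2+k).
Set (11+k)/(13+k) > 0.92 and solve: k > (0.92·13 − 11)/(1 − 0.92) = 12.000.
The smallest integer exceeding 12.000 is 13.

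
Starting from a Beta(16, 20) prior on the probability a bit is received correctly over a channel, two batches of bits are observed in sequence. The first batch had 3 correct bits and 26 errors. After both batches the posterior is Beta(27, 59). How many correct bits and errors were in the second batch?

Because Beta–binomial updating is additive in the counts, the combined data contributed (α_post−α_prior, β_post−β_prior) successes and failures.
Total across both batches: 27−16=11 correct bits, 59−20=39 errors.
Subtract the first batch: 11−3=8 correct bits and 39−26=13 errors.

8 correct bits and 13 errors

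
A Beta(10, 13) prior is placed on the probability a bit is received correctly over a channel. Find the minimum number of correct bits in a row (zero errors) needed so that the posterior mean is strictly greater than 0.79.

After k correct bits and 0 errors the posterior is Beta(10+k, 13), with mean (10+k)/(10+13+k).
Set (10+k)/(23+k) > 0.79 and solve: k > (0.79·23 − 10)/(1 − 0.79) = 38.905.
The smallest integer exceeding 38.905 is 39.

k = 39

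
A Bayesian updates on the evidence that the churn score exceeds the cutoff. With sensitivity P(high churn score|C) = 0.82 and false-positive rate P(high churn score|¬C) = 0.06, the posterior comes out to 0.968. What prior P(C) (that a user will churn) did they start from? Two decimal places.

P(C) = 0.69

Bayes' rule in odds form gives O(C|E) = O(C)·[P(E|C)/P(E|¬C)], hence O(C) = O(C|E)/LR.
Posterior odds = 0.968/(1−0.968) = 30.2500. LR = 0.82/0.06 = 13.6667.
Prior odds = 30.2500/13.6667 = 2.2134, so P(C) = 2.2134/(1+2.2134) ≈ 0.69.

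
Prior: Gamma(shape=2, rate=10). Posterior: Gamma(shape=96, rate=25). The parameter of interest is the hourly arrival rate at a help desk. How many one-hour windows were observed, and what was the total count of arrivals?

n = 15 one-hour windows with total 94 arrivals

A Gamma(α, β) prior (rate parametrization) on a Poisson rate with n observations summing to S gives posterior Gamma(α+S, β+n).
Matching: Σxᵢ = 96 − 2 = 94 and n = 25 − 10 = 15.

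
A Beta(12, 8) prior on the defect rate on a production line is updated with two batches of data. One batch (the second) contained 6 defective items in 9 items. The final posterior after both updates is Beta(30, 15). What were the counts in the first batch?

12 defective items and 4 good items

Because Beta–binomial updating is additive in the counts, the combined data contributed (α_post−α_prior, β_post−β_prior) successes and failures.
Total across both batches: 30−12=18 defective items, 15−8=7 good items.
Subtract the second batch: 18−6=12 defective items and 7−3=4 good items.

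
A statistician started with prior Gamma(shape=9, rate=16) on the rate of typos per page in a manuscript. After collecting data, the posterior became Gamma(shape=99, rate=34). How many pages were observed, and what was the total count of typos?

n = 18 pages with total 90 typos

Gamma–Poisson conjugacy: posterior shape = α + Σxᵢ, posterior rate = β + n.
Matching: Σxᵢ = 99 − 9 = 90 and n = 34 − 16 = 18.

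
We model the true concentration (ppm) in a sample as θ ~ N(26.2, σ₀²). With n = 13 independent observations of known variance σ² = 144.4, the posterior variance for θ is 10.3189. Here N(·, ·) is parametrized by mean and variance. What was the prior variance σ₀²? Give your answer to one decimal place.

σ₀² = 145.3

For the Normal–Normal model with known σ², precisions add: τ_n = τ₀ + n/σ².
So 1/σ₀² = 1/10.3189 − 13/144.4 = 0.096910 − 0.090028 = 0.006882.
Hence σ₀² = 1/0.006882 ≈ 145.3.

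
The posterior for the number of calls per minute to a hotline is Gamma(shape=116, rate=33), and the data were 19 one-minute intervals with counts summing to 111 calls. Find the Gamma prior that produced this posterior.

Gamma(shape=5, rate=14)

Gamma–Poisson conjugacy: posterior shape = α + Σxᵢ, posterior rate = β + n.
So α = 116 − 111 = 5 and β = 33 − 19 = 14.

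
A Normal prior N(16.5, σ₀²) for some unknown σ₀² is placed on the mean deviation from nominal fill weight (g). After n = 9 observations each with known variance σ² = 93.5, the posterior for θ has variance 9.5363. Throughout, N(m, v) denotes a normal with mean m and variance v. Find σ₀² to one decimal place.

Posterior precision equals prior precision plus data precision: 1/σ_n² = 1/σ₀² + n/σ².
So 1/σ₀² = 1/9.5363 − 9/93.5 = 0.104862 − 0.096257 = 0.008605.
Hence σ₀² = 1/0.008605 ≈ 116.2.

σ₀² = 116.2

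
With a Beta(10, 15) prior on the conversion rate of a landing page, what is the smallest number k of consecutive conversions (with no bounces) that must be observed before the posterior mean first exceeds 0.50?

k = 6

After k conversions and 0 bounces the posterior is Beta(10+k, 15), with mean (10+k)/(10+15+k).
Set (10+k)/(25+k) > 0.50 and solve: k > (0.50·25 − 10)/(1 − 0.50) = 5.000.
The smallest integer exceeding 5.000 is 6.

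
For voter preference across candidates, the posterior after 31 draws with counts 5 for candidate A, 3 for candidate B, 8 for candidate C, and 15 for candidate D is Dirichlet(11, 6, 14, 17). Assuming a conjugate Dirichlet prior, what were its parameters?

Dirichlet(6, 3, 6, 2)

For a Dirichlet(α) prior with multinomial counts c, the posterior is Dirichlet(α + c) componentwise.
Subtract each count from the matching posterior parameter: 11−5=6, 6−3=3, 14−8=6, 17−15=2.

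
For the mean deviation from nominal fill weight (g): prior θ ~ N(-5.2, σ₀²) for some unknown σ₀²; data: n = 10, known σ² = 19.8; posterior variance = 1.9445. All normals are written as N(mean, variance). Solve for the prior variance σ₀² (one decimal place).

σ₀² = 108.5

Posterior precision equals prior precision plus data precision: 1/σ_n² = 1/σ₀² + n/σ².
So 1/σ₀² = 1/1.9445 − 10/19.8 = 0.514271 − 0.505051 = 0.009220.
Hence σ₀² = 1/0.009220 ≈ 108.5.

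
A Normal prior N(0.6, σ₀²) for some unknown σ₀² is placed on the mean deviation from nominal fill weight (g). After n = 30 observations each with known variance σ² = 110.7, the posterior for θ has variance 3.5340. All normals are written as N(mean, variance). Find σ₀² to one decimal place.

σ₀² = 83.6

For the Normal–Normal model with known σ², precisions add: τ_n = τ₀ + n/σ².
So 1/σ₀² = 1/3.5340 − 30/110.7 = 0.282965 − 0.271003 = 0.011962.
Hence σ₀² = 1/0.011962 ≈ 83.6.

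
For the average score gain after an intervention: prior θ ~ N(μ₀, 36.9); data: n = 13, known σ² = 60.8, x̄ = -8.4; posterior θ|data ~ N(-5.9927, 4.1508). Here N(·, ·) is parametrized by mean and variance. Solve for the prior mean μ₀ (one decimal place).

μ₀ = 13.0

The posterior mean is a precision-weighted average: μ_n = (τ₀μ₀ + τ_data·x̄)/(τ₀+τ_data), with τ₀=1/σ₀² and τ_data=n/σ².
Here τ₀ = 1/36.9 = 0.027100 and τ_data = 13/60.8 = 0.213816, so τ_n = 0.240916.
Rearranging for μ₀: μ₀ = (μ_n·τ_n − τ_data·x̄)/τ₀ = (-5.9927·0.240916 − 0.213816·-8.4) / 0.027100 = 0.352317/0.027100 ≈ 13.0.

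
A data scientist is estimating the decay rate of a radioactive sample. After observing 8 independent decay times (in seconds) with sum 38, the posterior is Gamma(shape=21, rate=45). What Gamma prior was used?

Gamma–exponential conjugacy: posterior shape = α + n, posterior rate = β + Σtᵢ.
So α = 21 − 8 = 13 and β = 45 − 38 = 7.

Gamma(shape=13, rate=7)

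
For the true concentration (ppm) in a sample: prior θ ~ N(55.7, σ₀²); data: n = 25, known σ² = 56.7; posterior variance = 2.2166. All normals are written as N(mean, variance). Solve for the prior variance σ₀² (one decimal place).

For the Normal–Normal model with known σ², precisions add: τ_n = τ₀ + n/σ².
So 1/σ₀² = 1/2.2166 − 25/56.7 = 0.451141 − 0.440917 = 0.010224.
Hence σ₀² = 1/0.010224 ≈ 97.8.

σ₀² = 97.8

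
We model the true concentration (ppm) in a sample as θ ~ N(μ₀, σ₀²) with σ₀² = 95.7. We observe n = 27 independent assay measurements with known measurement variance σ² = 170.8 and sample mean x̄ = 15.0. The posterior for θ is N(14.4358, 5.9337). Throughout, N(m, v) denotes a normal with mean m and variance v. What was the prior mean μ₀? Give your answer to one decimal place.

The posterior mean is a precision-weighted average: μ_n = (τ₀μ₀ + τ_data·x̄)/(τ₀+τ_data), with τ₀=1/σ₀² and τ_data=n/σ².
Here τ₀ = 1/95.7 = 0.010449 and τ_data = 27/170.8 = 0.158080, so τ_n = 0.168529.
Rearranging for μ₀: μ₀ = (μ_n·τ_n − τ_data·x̄)/τ₀ = (14.4358·0.168529 − 0.158080·15.0) / 0.010449 = 0.061651/0.010449 ≈ 5.9.

μ₀ = 5.9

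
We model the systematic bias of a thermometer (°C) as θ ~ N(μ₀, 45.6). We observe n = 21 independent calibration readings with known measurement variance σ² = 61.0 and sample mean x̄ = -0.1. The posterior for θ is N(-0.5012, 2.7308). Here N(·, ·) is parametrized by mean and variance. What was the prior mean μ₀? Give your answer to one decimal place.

μ₀ = -6.8

The posterior mean is a precision-weighted average: μ_n = (τ₀μ₀ + τ_data·x̄)/(τ₀+τ_data), with τ₀=1/σ₀² and τ_data=n/σ².
Here τ₀ = 1/45.6 = 0.021930 and τ_data = 21/61.0 = 0.344262, so τ_n = 0.366192.
Rearranging for μ₀: μ₀ = (μ_n·τ_n − τ_data·x̄)/τ₀ = (-0.5012·0.366192 − 0.344262·-0.1) / 0.021930 = -0.149109/0.021930 ≈ -6.8.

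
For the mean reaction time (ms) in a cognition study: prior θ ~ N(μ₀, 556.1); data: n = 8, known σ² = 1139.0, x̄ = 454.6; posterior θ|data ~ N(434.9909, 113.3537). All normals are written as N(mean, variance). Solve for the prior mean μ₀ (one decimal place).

The posterior mean is a precision-weighted average: μ_n = (τ₀μ₀ + τ_data·x̄)/(τ₀+τ_data), with τ₀=1/σ₀² and τ_data=n/σ².
Here τ₀ = 1/556.1 = 0.001798 and τ_data = 8/1139.0 = 0.007024, so τ_n = 0.008822.
Rearranging for μ₀: μ₀ = (μ_n·τ_n − τ_data·x̄)/τ₀ = (434.9909·0.008822 − 0.007024·454.6) / 0.001798 = 0.644379/0.001798 ≈ 358.4.

μ₀ = 358.4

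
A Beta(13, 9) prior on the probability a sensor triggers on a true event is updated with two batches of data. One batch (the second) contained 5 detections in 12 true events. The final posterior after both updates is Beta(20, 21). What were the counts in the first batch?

2 detections and 5 misses

Because Beta–binomial updating is additive in the counts, the combined data contributed (α_post−α_prior, β_post−β_prior) successes and failures.
Total across both batches: 20−13=7 detections, 21−9=12 misses.
Subtract the second batch: 7−5=2 detections and 12−7=5 misses.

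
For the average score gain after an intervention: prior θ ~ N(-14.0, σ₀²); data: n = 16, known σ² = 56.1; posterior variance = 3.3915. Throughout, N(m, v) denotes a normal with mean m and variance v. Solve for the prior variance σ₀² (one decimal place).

For the Normal–Normal model with known σ², precisions add: τ_n = τ₀ + n/σ².
So 1/σ₀² = 1/3.3915 − 16/56.1 = 0.294855 − 0.285205 = 0.009650.
Hence σ₀² = 1/0.009650 ≈ 103.6.

σ₀² = 103.6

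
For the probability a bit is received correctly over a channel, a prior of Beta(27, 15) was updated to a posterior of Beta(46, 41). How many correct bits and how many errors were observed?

Under Beta–binomial conjugacy the posterior parameters are (a+s, b+f).
So s = 46 − 27 = 19 and f = 41 − 15 = 26.

19 correct bits and 26 errors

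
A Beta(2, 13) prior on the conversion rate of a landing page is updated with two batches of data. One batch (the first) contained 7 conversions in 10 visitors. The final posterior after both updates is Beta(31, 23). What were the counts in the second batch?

Sequential conjugate updates are equivalent to a single update on the pooled data, so total successes = posterior α − prior α and total failures = posterior β − prior β.
Total across both batches: 31−2=29 conversions, 23−13=10 bounces.
Subtract the first batch: 29−7=22 conversions and 10−3=7 bounces.

22 conversions and 7 bounces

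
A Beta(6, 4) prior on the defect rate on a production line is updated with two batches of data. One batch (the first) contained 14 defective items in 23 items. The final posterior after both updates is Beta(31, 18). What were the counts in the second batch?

11 defective items and 5 good items

Because Beta–binomial updating is additive in the counts, the combined data contributed (α_post−α_prior, β_post−β_prior) successes and failures.
Total across both batches: 31−6=25 defective items, 18−4=14 good items.
Subtract the first batch: 25−14=11 defective items and 14−9=5 good items.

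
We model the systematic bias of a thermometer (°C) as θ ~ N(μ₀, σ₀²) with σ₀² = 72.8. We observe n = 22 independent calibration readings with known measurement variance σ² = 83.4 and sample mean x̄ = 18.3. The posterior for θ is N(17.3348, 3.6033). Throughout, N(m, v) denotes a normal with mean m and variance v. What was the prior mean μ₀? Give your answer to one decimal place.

With known observation variance, the Normal–Normal posterior has precision τ_n = τ₀ + n/σ² and mean μ_n = (τ₀μ₀ + (n/σ²)x̄)/τ_n.
Here τ₀ = 1/72.8 = 0.013736 and τ_data = 22/83.4 = 0.263789, so τ_n = 0.277525.
Rearranging for μ₀: μ₀ = (μ_n·τ_n − τ_data·x̄)/τ₀ = (17.3348·0.277525 − 0.263789·18.3) / 0.013736 = -0.016498/0.013736 ≈ -1.2.

μ₀ = -1.2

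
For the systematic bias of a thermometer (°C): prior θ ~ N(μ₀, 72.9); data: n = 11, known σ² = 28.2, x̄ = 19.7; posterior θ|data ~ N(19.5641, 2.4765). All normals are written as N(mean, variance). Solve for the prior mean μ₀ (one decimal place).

The posterior mean is a precision-weighted average: μ_n = (τ₀μ₀ + τ_data·x̄)/(τ₀+τ_data), with τ₀=1/σ₀² and τ_data=n/σ².
Here τ₀ = 1/72.9 = 0.013717 and τ_data = 11/28.2 = 0.390071, so τ_n = 0.403788.
Rearranging for μ₀: μ₀ = (μ_n·τ_n − τ_data·x̄)/τ₀ = (19.5641·0.403788 − 0.390071·19.7) / 0.013717 = 0.215350/0.013717 ≈ 15.7.

μ₀ = 15.7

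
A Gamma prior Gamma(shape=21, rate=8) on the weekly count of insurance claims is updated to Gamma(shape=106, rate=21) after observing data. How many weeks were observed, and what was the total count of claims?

A Gamma(α, β) prior (rate parametrization) on a Poisson rate with n observations summing to S gives posterior Gamma(α+S, β+n).
Matching: Σxᵢ = 106 − 21 = 85 and n = 21 − 8 = 13.

n = 13 weeks with total 85 claims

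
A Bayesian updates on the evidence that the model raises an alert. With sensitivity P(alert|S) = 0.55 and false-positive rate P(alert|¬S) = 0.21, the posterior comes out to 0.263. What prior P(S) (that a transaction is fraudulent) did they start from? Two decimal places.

In odds form, posterior odds = prior odds × likelihood ratio, so prior odds = posterior odds ÷ LR.
Posterior odds = 0.263/(1−0.263) = 0.3569. LR = 0.55/0.21 = 2.6190.
Prior odds = 0.3569/2.6190 = 0.1363, so P(S) = 0.1363/(1+0.1363) ≈ 0.12.

P(S) = 0.12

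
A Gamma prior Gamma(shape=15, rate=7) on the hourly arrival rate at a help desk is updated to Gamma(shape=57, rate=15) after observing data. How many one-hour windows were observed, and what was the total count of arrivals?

n = 8 one-hour windows with total 42 arrivals

Gamma–Poisson conjugacy: posterior shape = α + Σxᵢ, posterior rate = β + n.
Matching: Σxᵢ = 57 − 15 = 42 and n = 15 − 7 = 8.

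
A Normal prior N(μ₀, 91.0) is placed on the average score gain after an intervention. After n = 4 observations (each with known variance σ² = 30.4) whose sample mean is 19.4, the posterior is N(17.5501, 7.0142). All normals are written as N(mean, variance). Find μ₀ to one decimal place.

With known observation variance, the Normal–Normal posterior has precision τ_n = τ₀ + n/σ² and mean μ_n = (τ₀μ₀ + (n/σ²)x̄)/τ_n.
Here τ₀ = 1/91.0 = 0.010989 and τ_data = 4/30.4 = 0.131579, so τ_n = 0.142568.
Rearranging for μ₀: μ₀ = (μ_n·τ_n − τ_data·x̄)/τ₀ = (17.5501·0.142568 − 0.131579·19.4) / 0.010989 = -0.050550/0.010989 ≈ -4.6.

μ₀ = -4.6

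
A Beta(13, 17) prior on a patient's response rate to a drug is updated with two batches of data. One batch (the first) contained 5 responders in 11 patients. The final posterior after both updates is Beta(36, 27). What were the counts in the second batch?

Because Beta–binomial updating is additive in the counts, the combined data contributed (α_post−α_prior, β_post−β_prior) successes and failures.
Total across both batches: 36−13=23 responders, 27−17=10 non-responders.
Subtract the first batch: 23−5=18 responders and 10−6=4 non-responders.

18 responders and 4 non-responders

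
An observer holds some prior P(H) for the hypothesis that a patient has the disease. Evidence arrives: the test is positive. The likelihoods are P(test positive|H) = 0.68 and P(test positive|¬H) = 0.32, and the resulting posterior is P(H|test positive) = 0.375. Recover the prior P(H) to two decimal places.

P(H) = 0.22

Bayes' rule in odds form gives O(H|E) = O(H)·[P(E|H)/P(E|¬H)], hence O(H) = O(H|E)/LR.
Posterior odds = 0.375/(1−0.375) = 0.6000. LR = 0.68/0.32 = 2.1250.
Prior odds = 0.6000/2.1250 = 0.2824, so P(H) = 0.2824/(1+0.2824) ≈ 0.22.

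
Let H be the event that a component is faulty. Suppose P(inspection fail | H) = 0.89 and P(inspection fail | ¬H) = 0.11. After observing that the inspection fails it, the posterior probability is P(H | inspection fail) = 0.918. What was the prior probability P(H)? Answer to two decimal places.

P(H) = 0.58

In odds form, posterior odds = prior odds × likelihood ratio, so prior odds = posterior odds ÷ LR.
Posterior odds = 0.918/(1−0.918) = 11.1951. LR = 0.89/0.11 = 8.0909.
Prior odds = 11.1951/8.0909 = 1.3837, so P(H) = 1.3837/(1+1.3837) ≈ 0.58.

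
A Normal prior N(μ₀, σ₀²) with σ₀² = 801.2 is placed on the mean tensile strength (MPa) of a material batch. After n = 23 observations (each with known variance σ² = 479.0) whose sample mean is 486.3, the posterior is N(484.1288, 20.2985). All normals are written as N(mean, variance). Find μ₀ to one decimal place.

With known observation variance, the Normal–Normal posterior has precision τ_n = τ₀ + n/σ² and mean μ_n = (τ₀μ₀ + (n/σ²)x̄)/τ_n.
Here τ₀ = 1/801.2 = 0.001248 and τ_data = 23/479.0 = 0.048017, so τ_n = 0.049265.
Rearranging for μ₀: μ₀ = (μ_n·τ_n − τ_data·x̄)/τ₀ = (484.1288·0.049265 − 0.048017·486.3) / 0.001248 = 0.499938/0.001248 ≈ 400.6.

μ₀ = 400.6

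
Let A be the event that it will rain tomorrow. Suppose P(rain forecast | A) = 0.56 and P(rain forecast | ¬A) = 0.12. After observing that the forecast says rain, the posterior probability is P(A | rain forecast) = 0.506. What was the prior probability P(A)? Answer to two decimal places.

P(A) = 0.18

Bayes' rule in odds form gives O(A|E) = O(A)·[P(E|A)/P(E|¬A)], hence O(A) = O(A|E)/LR.
Posterior odds = 0.506/(1−0.506) = 1.0243. LR = 0.56/0.12 = 4.6667.
Prior odds = 1.0243/4.6667 = 0.2195, so P(A) = 0.2195/(1+0.2195) ≈ 0.18.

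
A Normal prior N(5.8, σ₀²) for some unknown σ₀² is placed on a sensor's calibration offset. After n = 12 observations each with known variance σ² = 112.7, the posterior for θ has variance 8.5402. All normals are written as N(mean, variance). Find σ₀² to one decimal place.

For the Normal–Normal model with known σ², precisions add: τ_n = τ₀ + n/σ².
So 1/σ₀² = 1/8.5402 − 12/112.7 = 0.117093 − 0.106477 = 0.010616.
Hence σ₀² = 1/0.010616 ≈ 94.2.

σ₀² = 94.2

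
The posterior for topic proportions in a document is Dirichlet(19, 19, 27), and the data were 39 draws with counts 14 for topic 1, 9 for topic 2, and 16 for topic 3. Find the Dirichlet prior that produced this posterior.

Dirichlet(5, 10, 11)

For a Dirichlet(α) prior with multinomial counts c, the posterior is Dirichlet(α + c) componentwise.
Subtract each count from the matching posterior parameter: 19−14=5, 19−9=10, 27−16=11.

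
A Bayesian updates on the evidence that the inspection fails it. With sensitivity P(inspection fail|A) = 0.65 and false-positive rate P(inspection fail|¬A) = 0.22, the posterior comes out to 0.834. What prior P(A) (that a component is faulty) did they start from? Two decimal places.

In odds form, posterior odds = prior odds × likelihood ratio, so prior odds = posterior odds ÷ LR.
Posterior odds = 0.834/(1−0.834) = 5.0241. LR = 0.65/0.22 = 2.9545.
Prior odds = 5.0241/2.9545 = 1.7005, so P(A) = 1.7005/(1+1.7005) ≈ 0.63.

P(A) = 0.63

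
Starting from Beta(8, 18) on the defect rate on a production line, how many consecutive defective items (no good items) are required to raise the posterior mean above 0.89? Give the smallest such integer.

After k defective items and 0 good items the posterior is Beta(8+k, 18), with mean (8+k)/(8+18+k).
Set (8+k)/(26+k) > 0.89 and solve: k > (0.89·26 − 8)/(1 − 0.89) = 137.636.
The smallest integer exceeding 137.636 is 138.

k = 138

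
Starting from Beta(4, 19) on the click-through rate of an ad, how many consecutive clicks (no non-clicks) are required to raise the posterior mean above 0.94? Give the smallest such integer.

After k clicks and 0 non-clicks the posterior is Beta(4+k, 19), with mean (4+k)/(4+19+k).
Set (4+k)/(23+k) > 0.94 and solve: k > (0.94·23 − 4)/(1 − 0.94) = 293.667.
The smallest integer exceeding 293.667 is 294, and checking k=294: (298)/(317) = 0.9401 > 0.94.

k = 294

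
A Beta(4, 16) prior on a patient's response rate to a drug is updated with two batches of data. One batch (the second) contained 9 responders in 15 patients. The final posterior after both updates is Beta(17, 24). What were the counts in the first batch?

4 responders and 2 non-responders

Sequential conjugate updates are equivalent to a single update on the pooled data, so total successes = posterior α − prior α and total failures = posterior β − prior β.
Total across both batches: 17−4=13 responders, 24−16=8 non-responders.
Subtract the second batch: 13−9=4 responders and 8−6=2 non-responders.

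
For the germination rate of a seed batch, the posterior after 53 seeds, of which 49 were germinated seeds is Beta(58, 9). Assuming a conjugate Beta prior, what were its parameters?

Beta(9, 5)

Beta is conjugate to the binomial likelihood: posterior = Beta(α+s, β+f).
Subtract the data counts: 58−49=9, 9−4=5.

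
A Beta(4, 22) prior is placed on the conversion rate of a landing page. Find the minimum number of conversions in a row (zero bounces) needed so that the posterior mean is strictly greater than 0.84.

After k conversions and 0 bounces the posterior is Beta(4+k, 22), with mean (4+k)/(4+22+k).
Set (4+k)/(26+k) > 0.84 and solve: k > (0.84·26 − 4)/(1 − 0.84) = 111.500.
The smallest integer exceeding 111.500 is 112.

k = 112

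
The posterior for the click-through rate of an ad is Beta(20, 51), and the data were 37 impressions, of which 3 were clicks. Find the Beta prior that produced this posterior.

A Beta(a, b) prior with s successes and f failures in binomial data gives a Beta(a+s, b+f) posterior.
So a = 20 − 3 = 17 and b = 51 − 34 = 17.

Beta(17, 17)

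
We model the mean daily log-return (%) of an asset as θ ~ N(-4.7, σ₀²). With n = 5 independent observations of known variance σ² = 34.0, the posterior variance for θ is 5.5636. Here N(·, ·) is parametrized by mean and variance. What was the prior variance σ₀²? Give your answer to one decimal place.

σ₀² = 30.6

For the Normal–Normal model with known σ², precisions add: τ_n = τ₀ + n/σ².
So 1/σ₀² = 1/5.5636 − 5/34.0 = 0.179740 − 0.147059 = 0.032681.
Hence σ₀² = 1/0.032681 ≈ 30.6.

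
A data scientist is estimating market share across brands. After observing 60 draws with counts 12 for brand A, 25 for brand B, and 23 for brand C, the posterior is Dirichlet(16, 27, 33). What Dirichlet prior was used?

For a Dirichlet(α) prior with multinomial counts c, the posterior is Dirichlet(α + c) componentwise.
Subtract each count from the matching posterior parameter: 16−12=4, 27−25=2, 33−23=10.

Dirichlet(4, 2, 10)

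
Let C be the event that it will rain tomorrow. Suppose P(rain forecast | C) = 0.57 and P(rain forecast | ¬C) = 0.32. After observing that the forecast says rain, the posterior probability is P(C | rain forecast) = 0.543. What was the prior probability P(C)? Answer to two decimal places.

Bayes' rule in odds form gives O(C|E) = O(C)·[P(E|C)/P(E|¬C)], hence O(C) = O(C|E)/LR.
Posterior odds = 0.543/(1−0.543) = 1.1882. LR = 0.57/0.32 = 1.7812.
Prior odds = 1.1882/1.7812 = 0.6671, so P(C) = 0.6671/(1+0.6671) ≈ 0.40.

P(C) = 0.40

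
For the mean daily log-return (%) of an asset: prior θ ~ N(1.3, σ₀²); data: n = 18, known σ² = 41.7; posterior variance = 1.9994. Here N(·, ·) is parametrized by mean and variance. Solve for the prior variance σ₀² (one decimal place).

σ₀² = 14.6

For the Normal–Normal model with known σ², precisions add: τ_n = τ₀ + n/σ².
So 1/σ₀² = 1/1.9994 − 18/41.7 = 0.500150 − 0.431655 = 0.068495.
Hence σ₀² = 1/0.068495 ≈ 14.6.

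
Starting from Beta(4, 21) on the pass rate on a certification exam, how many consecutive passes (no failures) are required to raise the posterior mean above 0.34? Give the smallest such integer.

After k passes and 0 failures the posterior is Beta(4+k, 21), with mean (4+k)/(4+21+k).
Set (4+k)/(25+k) > 0.34 and solve: k > (0.34·25 − 4)/(1 − 0.34) = 6.818.
The smallest integer exceeding 6.818 is 7.

k = 7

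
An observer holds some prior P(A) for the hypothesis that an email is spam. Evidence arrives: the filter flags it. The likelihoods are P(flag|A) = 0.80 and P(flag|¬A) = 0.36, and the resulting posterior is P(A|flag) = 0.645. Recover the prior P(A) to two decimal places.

P(A) = 0.45

In odds form, posterior odds = prior odds × likelihood ratio, so prior odds = posterior odds ÷ LR.
Posterior odds = 0.645/(1−0.645) = 1.8169. LR = 0.80/0.36 = 2.2222.
Prior odds = 1.8169/2.2222 = 0.8176, so P(A) = 0.8176/(1+0.8176) ≈ 0.45.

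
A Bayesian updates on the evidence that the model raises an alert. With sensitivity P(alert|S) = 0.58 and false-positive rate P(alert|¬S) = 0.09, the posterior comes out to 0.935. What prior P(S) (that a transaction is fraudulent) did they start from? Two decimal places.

P(S) = 0.69

In odds form, posterior odds = prior odds × likelihood ratio, so prior odds = posterior odds ÷ LR.
Posterior odds = 0.935/(1−0.935) = 14.3846. LR = 0.58/0.09 = 6.4444.
Prior odds = 14.3846/6.4444 = 2.2321, so P(S) = 2.2321/(1+2.2321) ≈ 0.69.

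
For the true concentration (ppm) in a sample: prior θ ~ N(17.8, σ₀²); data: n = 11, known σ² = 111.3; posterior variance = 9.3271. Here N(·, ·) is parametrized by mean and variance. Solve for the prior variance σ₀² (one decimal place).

Posterior precision equals prior precision plus data precision: 1/σ_n² = 1/σ₀² + n/σ².
So 1/σ₀² = 1/9.3271 − 11/111.3 = 0.107214 − 0.098832 = 0.008382.
Hence σ₀² = 1/0.008382 ≈ 119.3.

σ₀² = 119.3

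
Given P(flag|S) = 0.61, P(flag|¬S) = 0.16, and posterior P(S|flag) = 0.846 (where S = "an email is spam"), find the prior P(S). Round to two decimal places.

P(S) = 0.59

In odds form, posterior odds = prior odds × likelihood ratio, so prior odds = posterior odds ÷ LR.
Posterior odds = 0.846/(1−0.846) = 5.4935. LR = 0.61/0.16 = 3.8125.
Prior odds = 5.4935/3.8125 = 1.4409, so P(S) = 1.4409/(1+1.4409) ≈ 0.59.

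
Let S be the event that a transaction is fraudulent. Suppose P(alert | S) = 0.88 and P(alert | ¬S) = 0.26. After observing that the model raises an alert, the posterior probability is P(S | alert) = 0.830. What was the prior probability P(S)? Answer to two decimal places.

In odds form, posterior odds = prior odds × likelihood ratio, so prior odds = posterior odds ÷ LR.
Posterior odds = 0.830/(1−0.830) = 4.8824. LR = 0.88/0.26 = 3.3846.
Prior odds = 4.8824/3.3846 = 1.4425, so P(S) = 1.4425/(1+1.4425) ≈ 0.59.

P(S) = 0.59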